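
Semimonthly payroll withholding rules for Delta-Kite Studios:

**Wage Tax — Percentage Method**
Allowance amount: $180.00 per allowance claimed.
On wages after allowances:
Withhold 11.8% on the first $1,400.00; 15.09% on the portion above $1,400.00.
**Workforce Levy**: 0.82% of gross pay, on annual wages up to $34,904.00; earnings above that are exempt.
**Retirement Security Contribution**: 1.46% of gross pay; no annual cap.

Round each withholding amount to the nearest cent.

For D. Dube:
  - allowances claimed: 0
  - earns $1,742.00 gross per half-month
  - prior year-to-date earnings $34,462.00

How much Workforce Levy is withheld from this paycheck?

Workforce Levy: cap $34,904.00 − YTD $34,462.00 = $442.00 subject; 0.82% × $442.00 = $3.62

$3.62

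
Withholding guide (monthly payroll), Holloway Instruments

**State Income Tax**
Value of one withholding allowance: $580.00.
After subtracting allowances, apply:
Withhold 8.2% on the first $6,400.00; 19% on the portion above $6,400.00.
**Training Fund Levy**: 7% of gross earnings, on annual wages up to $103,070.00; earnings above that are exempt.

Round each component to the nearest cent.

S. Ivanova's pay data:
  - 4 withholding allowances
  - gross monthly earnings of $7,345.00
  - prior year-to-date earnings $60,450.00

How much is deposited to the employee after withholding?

$6,418.80

State Income Tax: taxable = $7,345.00 − 4×$580.00 = $5,025.00
  8.2% × $5,025.00 = $412.05
Training Fund Levy: 7% × $7,345.00 = $514.15
Total withheld: $412.05 + $514.15 = $926.20
Net pay: $7,345.00 − $926.20 = $6,418.80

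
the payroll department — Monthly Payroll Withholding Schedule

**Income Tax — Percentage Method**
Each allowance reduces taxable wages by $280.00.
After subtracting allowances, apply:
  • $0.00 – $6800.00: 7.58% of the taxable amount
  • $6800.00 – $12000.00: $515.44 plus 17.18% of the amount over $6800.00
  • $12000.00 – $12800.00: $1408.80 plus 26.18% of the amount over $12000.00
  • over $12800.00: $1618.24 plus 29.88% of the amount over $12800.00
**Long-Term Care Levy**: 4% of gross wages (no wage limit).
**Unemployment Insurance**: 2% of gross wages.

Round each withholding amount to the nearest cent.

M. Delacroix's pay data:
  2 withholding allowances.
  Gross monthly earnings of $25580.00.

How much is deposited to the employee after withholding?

$18775.62

Income Tax: taxable = $25580.00 − 2×$280.00 = $25020.00
  $1618.24 + 29.88% × ($25020.00 − $12800.00) = $1618.24 + 29.88% × $12220.00 = $5269.58
Long-Term Care Levy: 4% × $25580.00 = $1023.20
Unemployment Insurance: 2% × $25580.00 = $511.60
Total withheld: $5269.58 + $1023.20 + $511.60 = $6804.38
Net pay: $25580.00 − $6804.38 = $18775.62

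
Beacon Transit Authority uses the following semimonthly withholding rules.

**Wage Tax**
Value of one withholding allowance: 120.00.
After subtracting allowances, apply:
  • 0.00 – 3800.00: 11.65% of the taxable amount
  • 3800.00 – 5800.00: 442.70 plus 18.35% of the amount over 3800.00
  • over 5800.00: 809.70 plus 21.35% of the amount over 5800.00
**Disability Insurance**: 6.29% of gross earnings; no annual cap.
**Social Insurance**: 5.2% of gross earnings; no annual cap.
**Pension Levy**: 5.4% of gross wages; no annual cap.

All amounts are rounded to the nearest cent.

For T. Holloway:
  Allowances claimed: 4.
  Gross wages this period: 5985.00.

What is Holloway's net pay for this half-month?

Wage Tax: taxable = 5985.00 − 4×120.00 = 5505.00
  442.70 + 18.35% × (5505.00 − 3800.00) = 442.70 + 18.35% × 1705.00 = 755.57
Disability Insurance: 6.29% × 5985.00 = 376.46
Social Insurance: 5.2% × 5985.00 = 311.22
Pension Levy: 5.4% × 5985.00 = 323.19
Total withheld: 755.57 + 376.46 + 311.22 + 323.19 = 1766.44
Net pay: 5985.00 − 1766.44 = 4218.56

4218.56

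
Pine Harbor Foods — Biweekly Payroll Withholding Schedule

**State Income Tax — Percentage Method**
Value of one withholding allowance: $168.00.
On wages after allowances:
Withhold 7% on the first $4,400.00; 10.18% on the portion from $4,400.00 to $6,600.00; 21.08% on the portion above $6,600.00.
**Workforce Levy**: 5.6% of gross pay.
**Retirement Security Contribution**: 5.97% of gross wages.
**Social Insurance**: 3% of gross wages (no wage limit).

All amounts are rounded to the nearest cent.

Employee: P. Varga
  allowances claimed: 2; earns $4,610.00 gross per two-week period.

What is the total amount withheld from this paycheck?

State Income Tax: taxable = $4,610.00 − 2×$168.00 = $4,274.00
  7% × $4,274.00 = $299.18
Workforce Levy: 5.6% × $4,610.00 = $258.16
Retirement Security Contribution: 5.97% × $4,610.00 = $275.22
Social Insurance: 3% × $4,610.00 = $138.30
Total: $299.18 + $258.16 + $275.22 + $138.30 = $970.86

$970.86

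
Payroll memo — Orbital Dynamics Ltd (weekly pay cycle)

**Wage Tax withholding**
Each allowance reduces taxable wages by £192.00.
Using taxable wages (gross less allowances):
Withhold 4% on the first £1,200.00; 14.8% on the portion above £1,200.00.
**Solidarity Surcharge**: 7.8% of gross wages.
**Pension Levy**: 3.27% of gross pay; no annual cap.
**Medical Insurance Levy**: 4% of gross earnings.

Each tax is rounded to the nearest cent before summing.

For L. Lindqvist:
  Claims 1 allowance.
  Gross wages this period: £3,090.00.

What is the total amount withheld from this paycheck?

Wage Tax: taxable = £3,090.00 − 1×£192.00 = £2,898.00
  £48.00 + 14.8% × (£2,898.00 − £1,200.00) = £48.00 + 14.8% × £1,698.00 = £299.30
Solidarity Surcharge: 7.8% × £3,090.00 = £241.02
Pension Levy: 3.27% × £3,090.00 = £101.04
Medical Insurance Levy: 4% × £3,090.00 = £123.60
Total: £299.30 + £241.02 + £101.04 + £123.60 = £764.96

£764.96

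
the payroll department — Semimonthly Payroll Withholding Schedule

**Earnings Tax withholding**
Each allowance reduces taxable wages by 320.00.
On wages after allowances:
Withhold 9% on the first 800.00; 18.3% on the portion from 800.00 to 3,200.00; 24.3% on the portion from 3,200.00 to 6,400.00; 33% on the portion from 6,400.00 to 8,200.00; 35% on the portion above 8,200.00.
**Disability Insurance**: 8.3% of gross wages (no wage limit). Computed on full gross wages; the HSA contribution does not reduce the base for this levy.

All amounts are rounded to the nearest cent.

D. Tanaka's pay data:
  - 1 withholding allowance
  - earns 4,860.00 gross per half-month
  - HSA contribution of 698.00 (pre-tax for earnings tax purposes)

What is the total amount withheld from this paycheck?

1,070.59

Earnings Tax: taxable = 4,860.00 − 698.00 − 1×320.00 = 3,842.00
  511.20 + 24.3% × (3,842.00 − 3,200.00) = 511.20 + 24.3% × 642.00 = 667.21
Disability Insurance: 8.3% × 4,860.00 = 403.38
Total: 667.21 + 403.38 = 1,070.59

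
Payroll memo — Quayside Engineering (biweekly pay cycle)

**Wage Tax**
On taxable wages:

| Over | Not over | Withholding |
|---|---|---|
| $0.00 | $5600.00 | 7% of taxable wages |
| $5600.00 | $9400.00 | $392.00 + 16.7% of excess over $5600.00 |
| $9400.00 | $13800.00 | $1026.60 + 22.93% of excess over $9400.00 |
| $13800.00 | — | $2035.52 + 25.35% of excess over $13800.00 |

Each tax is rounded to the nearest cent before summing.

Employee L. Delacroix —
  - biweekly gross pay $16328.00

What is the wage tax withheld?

Wage Tax: taxable = $16328.00
  $2035.52 + 25.35% × ($16328.00 − $13800.00) = $2035.52 + 25.35% × $2528.00 = $2676.37

$2676.37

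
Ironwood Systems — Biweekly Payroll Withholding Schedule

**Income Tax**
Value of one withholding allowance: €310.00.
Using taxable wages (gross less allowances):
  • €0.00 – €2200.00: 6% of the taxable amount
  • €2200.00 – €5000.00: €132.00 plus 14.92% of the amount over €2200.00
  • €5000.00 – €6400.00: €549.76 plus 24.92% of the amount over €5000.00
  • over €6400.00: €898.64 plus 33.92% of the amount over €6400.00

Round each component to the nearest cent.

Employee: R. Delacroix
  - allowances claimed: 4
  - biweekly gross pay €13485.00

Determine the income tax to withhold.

Income Tax: taxable = €13485.00 − 4×€310.00 = €12245.00
  €898.64 + 33.92% × (€12245.00 − €6400.00) = €898.64 + 33.92% × €5845.00 = €2881.26

€2881.26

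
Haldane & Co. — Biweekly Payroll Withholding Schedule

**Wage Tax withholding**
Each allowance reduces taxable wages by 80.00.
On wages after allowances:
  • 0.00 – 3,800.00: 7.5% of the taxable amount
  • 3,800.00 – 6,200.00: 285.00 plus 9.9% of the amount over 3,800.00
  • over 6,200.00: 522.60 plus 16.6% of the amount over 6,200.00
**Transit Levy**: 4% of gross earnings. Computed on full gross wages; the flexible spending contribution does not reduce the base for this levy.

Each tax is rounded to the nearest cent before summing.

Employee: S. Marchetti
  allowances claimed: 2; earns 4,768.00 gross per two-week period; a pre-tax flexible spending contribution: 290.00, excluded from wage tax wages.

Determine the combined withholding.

Wage Tax: taxable = 4,768.00 − 290.00 − 2×80.00 = 4,318.00
  285.00 + 9.9% × (4,318.00 − 3,800.00) = 285.00 + 9.9% × 518.00 = 336.28
Transit Levy: 4% × 4,768.00 = 190.72
Total: 336.28 + 190.72 = 527.00

527.00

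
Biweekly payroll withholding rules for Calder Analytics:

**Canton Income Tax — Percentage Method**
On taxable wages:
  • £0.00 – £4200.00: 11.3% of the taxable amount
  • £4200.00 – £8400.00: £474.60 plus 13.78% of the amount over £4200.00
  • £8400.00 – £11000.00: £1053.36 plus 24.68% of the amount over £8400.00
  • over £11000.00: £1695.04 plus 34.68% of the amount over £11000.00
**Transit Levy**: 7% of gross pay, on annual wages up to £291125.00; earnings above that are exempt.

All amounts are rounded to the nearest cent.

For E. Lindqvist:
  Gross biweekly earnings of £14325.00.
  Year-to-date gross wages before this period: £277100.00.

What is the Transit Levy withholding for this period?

Transit Levy: cap £291125.00 − YTD £277100.00 = £14025.00 subject; 7% × £14025.00 = £981.75

£981.75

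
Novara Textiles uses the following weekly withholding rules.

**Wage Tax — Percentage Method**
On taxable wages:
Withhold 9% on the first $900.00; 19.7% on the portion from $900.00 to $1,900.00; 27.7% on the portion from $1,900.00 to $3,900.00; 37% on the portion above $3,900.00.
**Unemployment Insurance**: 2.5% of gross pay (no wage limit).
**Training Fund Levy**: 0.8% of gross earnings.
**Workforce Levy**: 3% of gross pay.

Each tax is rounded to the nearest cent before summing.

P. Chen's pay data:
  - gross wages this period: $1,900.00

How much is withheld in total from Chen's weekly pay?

$397.70

Wage Tax: taxable = $1,900.00
  $81.00 + 19.7% × ($1,900.00 − $900.00) = $81.00 + 19.7% × $1,000.00 = $278.00
Unemployment Insurance: 2.5% × $1,900.00 = $47.50
Training Fund Levy: 0.8% × $1,900.00 = $15.20
Workforce Levy: 3% × $1,900.00 = $57.00
Total: $278.00 + $47.50 + $15.20 + $57.00 = $397.70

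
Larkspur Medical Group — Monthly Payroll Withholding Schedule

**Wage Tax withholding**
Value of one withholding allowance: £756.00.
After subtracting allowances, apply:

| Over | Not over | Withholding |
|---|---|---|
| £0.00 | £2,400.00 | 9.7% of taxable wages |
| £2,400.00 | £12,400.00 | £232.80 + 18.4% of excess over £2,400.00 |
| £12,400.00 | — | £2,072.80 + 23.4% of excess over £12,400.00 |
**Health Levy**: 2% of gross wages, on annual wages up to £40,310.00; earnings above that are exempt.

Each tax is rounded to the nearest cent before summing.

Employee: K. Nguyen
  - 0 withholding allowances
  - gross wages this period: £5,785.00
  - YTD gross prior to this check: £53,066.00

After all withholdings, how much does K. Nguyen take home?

Wage Tax: taxable = £5,785.00
  £232.80 + 18.4% × (£5,785.00 − £2,400.00) = £232.80 + 18.4% × £3,385.00 = £855.64
Health Levy: YTD £53,066.00 ≥ cap £40,310.00 → £0.00
Total withheld: £855.64 + £0.00 = £855.64
Net pay: £5,785.00 − £855.64 = £4,929.36

£4,929.36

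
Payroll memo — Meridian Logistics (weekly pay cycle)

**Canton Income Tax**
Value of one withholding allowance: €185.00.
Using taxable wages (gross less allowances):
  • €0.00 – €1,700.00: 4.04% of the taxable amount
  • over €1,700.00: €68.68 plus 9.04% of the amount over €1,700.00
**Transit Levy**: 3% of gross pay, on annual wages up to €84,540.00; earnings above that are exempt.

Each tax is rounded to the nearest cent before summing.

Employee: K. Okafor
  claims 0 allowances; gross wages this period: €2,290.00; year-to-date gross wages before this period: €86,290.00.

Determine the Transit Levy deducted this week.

€0.00

Transit Levy: YTD €86,290.00 ≥ cap €84,540.00 → €0.00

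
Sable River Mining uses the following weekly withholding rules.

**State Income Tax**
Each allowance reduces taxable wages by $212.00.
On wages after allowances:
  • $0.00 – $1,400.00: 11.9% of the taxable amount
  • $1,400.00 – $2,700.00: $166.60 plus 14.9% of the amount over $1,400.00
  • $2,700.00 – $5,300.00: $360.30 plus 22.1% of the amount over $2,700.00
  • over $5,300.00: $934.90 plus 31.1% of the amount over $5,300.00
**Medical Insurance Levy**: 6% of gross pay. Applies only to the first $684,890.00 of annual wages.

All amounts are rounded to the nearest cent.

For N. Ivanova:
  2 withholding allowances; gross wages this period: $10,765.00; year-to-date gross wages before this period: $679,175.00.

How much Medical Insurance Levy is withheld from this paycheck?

$342.90

Medical Insurance Levy: cap $684,890.00 − YTD $679,175.00 = $5,715.00 subject; 6% × $5,715.00 = $342.90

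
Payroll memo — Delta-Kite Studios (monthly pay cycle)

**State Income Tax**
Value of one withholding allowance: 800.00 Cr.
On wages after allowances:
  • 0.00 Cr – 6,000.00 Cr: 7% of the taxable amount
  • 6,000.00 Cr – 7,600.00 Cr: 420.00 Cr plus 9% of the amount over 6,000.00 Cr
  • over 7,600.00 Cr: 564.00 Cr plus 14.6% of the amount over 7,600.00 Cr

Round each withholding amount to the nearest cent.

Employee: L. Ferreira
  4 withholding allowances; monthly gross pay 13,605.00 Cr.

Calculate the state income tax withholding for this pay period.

State Income Tax: taxable = 13,605.00 Cr − 4×800.00 Cr = 10,405.00 Cr
  564.00 Cr + 14.6% × (10,405.00 Cr − 7,600.00 Cr) = 564.00 Cr + 14.6% × 2,805.00 Cr = 973.53 Cr

973.53 Cr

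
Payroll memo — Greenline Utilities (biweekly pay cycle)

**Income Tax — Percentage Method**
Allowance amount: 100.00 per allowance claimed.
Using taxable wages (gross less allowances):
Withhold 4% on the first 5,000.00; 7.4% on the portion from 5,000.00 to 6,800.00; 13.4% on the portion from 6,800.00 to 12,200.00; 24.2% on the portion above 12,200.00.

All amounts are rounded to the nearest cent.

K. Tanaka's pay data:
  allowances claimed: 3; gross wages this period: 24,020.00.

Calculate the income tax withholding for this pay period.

3,844.64

Income Tax: taxable = 24,020.00 − 3×100.00 = 23,720.00
  1,056.80 + 24.2% × (23,720.00 − 12,200.00) = 1,056.80 + 24.2% × 11,520.00 = 3,844.64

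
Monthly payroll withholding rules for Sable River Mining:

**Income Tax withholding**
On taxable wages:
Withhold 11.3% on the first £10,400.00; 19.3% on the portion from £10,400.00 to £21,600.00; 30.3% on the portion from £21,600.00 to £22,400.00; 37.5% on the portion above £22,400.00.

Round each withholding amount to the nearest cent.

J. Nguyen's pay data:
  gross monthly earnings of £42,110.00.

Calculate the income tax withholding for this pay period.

£10,970.45

Income Tax: taxable = £42,110.00
  £3,579.20 + 37.5% × (£42,110.00 − £22,400.00) = £3,579.20 + 37.5% × £19,710.00 = £10,970.45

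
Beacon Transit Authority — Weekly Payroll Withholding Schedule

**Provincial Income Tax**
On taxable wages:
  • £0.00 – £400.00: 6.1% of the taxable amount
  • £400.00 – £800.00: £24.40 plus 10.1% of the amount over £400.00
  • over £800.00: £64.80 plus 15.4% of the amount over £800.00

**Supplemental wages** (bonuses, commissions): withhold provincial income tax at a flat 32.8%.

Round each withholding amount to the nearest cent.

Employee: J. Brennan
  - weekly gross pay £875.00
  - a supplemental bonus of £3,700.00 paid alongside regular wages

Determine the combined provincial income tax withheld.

£1,289.95

Provincial Income Tax: taxable = £875.00
  £64.80 + 15.4% × (£875.00 − £800.00) = £64.80 + 15.4% × £75.00 = £76.35
Supplemental (32.8% flat on bonus): 32.8% × £3,700.00 = £1,213.60
Total provincial income tax: £76.35 + £1,213.60 = £1,289.95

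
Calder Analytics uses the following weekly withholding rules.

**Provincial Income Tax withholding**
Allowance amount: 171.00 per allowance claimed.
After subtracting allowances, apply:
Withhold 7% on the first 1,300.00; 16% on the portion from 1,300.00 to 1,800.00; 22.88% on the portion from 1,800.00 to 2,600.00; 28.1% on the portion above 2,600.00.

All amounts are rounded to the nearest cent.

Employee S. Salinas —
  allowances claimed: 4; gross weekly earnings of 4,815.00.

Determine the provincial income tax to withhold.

784.25

Provincial Income Tax: taxable = 4,815.00 − 4×171.00 = 4,131.00
  354.04 + 28.1% × (4,131.00 − 2,600.00) = 354.04 + 28.1% × 1,531.00 = 784.25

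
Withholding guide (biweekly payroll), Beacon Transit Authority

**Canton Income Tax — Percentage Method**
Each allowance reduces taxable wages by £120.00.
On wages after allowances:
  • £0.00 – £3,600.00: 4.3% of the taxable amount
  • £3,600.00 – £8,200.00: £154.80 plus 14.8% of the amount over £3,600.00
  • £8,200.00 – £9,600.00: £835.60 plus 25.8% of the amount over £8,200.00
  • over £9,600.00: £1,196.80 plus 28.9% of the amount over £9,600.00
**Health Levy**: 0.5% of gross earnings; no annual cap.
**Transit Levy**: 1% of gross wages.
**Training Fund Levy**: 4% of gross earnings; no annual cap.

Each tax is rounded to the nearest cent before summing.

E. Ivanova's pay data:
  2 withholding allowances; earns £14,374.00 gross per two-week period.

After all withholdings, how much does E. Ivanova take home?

Canton Income Tax: taxable = £14,374.00 − 2×£120.00 = £14,134.00
  £1,196.80 + 28.9% × (£14,134.00 − £9,600.00) = £1,196.80 + 28.9% × £4,534.00 = £2,507.13
Health Levy: 0.5% × £14,374.00 = £71.87
Transit Levy: 1% × £14,374.00 = £143.74
Training Fund Levy: 4% × £14,374.00 = £574.96
Total withheld: £2,507.13 + £71.87 + £143.74 + £574.96 = £3,297.70
Net pay: £14,374.00 − £3,297.70 = £11,076.30

£11,076.30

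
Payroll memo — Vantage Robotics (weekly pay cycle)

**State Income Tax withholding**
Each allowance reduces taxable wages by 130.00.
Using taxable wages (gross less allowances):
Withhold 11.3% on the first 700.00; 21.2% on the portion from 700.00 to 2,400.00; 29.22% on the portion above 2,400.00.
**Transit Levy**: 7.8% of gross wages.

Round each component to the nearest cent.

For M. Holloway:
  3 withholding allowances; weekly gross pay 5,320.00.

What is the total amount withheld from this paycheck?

State Income Tax: taxable = 5,320.00 − 3×130.00 = 4,930.00
  439.50 + 29.22% × (4,930.00 − 2,400.00) = 439.50 + 29.22% × 2,530.00 = 1,178.77
Transit Levy: 7.8% × 5,320.00 = 414.96
Total: 1,178.77 + 414.96 = 1,593.73

1,593.73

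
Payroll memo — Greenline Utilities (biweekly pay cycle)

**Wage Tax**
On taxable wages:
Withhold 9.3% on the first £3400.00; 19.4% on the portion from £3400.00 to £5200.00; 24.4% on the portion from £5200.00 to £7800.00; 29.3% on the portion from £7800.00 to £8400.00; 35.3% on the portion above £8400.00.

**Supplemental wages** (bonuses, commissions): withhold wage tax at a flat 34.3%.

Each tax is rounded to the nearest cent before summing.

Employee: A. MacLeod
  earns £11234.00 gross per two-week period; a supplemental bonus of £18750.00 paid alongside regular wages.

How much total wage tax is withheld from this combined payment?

Wage Tax: taxable = £11234.00
  £1475.60 + 35.3% × (£11234.00 − £8400.00) = £1475.60 + 35.3% × £2834.00 = £2476.00
Supplemental (34.3% flat on bonus): 34.3% × £18750.00 = £6431.25
Total wage tax: £2476.00 + £6431.25 = £8907.25

£8907.25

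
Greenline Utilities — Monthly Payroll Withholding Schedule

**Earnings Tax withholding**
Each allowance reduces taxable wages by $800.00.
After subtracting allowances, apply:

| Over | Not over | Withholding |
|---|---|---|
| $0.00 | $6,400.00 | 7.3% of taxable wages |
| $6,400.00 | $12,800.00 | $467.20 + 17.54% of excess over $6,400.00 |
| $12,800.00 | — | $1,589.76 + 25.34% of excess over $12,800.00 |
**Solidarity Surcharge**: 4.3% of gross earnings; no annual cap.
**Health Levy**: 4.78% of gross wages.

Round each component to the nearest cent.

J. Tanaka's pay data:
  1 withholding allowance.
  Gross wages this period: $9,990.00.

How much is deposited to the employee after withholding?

Earnings Tax: taxable = $9,990.00 − 1×$800.00 = $9,190.00
  $467.20 + 17.54% × ($9,190.00 − $6,400.00) = $467.20 + 17.54% × $2,790.00 = $956.57
Solidarity Surcharge: 4.3% × $9,990.00 = $429.57
Health Levy: 4.78% × $9,990.00 = $477.52
Total withheld: $956.57 + $429.57 + $477.52 = $1,863.66
Net pay: $9,990.00 − $1,863.66 = $8,126.34

$8,126.34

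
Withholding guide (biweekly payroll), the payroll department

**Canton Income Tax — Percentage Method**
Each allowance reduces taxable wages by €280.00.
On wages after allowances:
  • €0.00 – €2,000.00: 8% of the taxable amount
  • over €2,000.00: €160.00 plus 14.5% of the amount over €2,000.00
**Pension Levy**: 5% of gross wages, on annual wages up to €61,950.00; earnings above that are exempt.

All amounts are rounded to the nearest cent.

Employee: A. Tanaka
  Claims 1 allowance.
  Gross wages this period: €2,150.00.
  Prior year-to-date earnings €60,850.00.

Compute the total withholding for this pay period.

Canton Income Tax: taxable = €2,150.00 − 1×€280.00 = €1,870.00
  8% × €1,870.00 = €149.60
Pension Levy: cap €61,950.00 − YTD €60,850.00 = €1,100.00 subject; 5% × €1,100.00 = €55.00
Total: €149.60 + €55.00 = €204.60

€204.60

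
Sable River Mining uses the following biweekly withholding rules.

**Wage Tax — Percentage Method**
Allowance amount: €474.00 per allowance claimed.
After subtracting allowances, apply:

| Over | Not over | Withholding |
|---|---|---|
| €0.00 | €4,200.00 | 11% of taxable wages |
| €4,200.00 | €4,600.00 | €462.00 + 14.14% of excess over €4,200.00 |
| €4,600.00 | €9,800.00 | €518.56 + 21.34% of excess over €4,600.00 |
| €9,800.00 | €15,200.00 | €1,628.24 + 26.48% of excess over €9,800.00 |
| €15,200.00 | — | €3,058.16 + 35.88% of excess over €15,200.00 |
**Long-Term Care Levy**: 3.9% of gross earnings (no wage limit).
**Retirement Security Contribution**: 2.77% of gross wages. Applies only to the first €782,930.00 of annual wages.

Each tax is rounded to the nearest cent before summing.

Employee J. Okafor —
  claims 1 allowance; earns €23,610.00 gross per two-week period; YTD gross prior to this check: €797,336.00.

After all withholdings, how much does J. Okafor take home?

Wage Tax: taxable = €23,610.00 − 1×€474.00 = €23,136.00
  €3,058.16 + 35.88% × (€23,136.00 − €15,200.00) = €3,058.16 + 35.88% × €7,936.00 = €5,905.60
Long-Term Care Levy: 3.9% × €23,610.00 = €920.79
Retirement Security Contribution: YTD €797,336.00 ≥ cap €782,930.00 → €0.00
Total withheld: €5,905.60 + €920.79 + €0.00 = €6,826.39
Net pay: €23,610.00 − €6,826.39 = €16,783.61

€16,783.61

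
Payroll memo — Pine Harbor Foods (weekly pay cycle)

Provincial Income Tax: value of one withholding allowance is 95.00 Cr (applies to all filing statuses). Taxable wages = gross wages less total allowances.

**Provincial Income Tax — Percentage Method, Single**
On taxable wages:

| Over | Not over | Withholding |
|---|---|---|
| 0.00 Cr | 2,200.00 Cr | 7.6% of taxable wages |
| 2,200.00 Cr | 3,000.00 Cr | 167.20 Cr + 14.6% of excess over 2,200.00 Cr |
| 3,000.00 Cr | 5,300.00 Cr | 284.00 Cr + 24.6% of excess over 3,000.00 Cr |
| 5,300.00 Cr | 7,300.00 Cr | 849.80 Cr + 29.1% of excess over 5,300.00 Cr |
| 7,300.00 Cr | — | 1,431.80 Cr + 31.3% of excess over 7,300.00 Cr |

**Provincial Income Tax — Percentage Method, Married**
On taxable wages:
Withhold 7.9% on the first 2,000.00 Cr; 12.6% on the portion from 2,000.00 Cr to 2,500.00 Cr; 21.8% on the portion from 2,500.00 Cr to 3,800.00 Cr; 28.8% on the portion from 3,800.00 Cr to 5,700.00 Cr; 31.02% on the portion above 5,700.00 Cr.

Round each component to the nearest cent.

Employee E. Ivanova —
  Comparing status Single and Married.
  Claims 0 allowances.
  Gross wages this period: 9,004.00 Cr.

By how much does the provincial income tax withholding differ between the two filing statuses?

Provincial Income Tax (Single): taxable = 9,004.00 Cr
  1,431.80 Cr + 31.3% × (9,004.00 Cr − 7,300.00 Cr) = 1,431.80 Cr + 31.3% × 1,704.00 Cr = 1,965.15 Cr
Provincial Income Tax (Married): taxable = 9,004.00 Cr
  1,051.60 Cr + 31.02% × (9,004.00 Cr − 5,700.00 Cr) = 1,051.60 Cr + 31.02% × 3,304.00 Cr = 2,076.50 Cr
Difference: |1,965.15 Cr − 2,076.50 Cr| = 111.35 Cr (higher under Married)

111.35 Cr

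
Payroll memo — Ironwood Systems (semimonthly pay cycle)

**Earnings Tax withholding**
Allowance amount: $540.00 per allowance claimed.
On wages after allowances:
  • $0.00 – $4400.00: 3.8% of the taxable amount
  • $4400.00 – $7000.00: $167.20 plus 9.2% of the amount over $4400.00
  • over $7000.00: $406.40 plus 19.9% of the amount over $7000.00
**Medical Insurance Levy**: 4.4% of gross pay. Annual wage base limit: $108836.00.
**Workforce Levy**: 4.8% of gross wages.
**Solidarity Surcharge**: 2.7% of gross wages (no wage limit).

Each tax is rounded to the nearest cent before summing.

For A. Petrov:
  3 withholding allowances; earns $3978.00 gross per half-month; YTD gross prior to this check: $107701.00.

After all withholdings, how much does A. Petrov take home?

Earnings Tax: taxable = $3978.00 − 3×$540.00 = $2358.00
  3.8% × $2358.00 = $89.60
Medical Insurance Levy: cap $108836.00 − YTD $107701.00 = $1135.00 subject; 4.4% × $1135.00 = $49.94
Workforce Levy: 4.8% × $3978.00 = $190.94
Solidarity Surcharge: 2.7% × $3978.00 = $107.41
Total withheld: $89.60 + $49.94 + $190.94 + $107.41 = $437.89
Net pay: $3978.00 − $437.89 = $3540.11

$3540.11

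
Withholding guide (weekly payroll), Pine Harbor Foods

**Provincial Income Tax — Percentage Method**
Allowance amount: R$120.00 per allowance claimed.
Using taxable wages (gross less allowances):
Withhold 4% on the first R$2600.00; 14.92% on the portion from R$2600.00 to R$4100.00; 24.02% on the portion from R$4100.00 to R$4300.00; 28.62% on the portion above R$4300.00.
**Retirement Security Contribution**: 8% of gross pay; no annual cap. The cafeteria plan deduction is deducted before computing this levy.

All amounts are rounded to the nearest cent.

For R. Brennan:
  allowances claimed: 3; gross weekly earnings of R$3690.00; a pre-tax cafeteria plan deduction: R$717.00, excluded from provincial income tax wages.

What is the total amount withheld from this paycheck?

R$343.78

Provincial Income Tax: taxable = R$3690.00 − R$717.00 − 3×R$120.00 = R$2613.00
  R$104.00 + 14.92% × (R$2613.00 − R$2600.00) = R$104.00 + 14.92% × R$13.00 = R$105.94
Retirement Security Contribution: 8% × R$2973.00 = R$237.84
Total: R$105.94 + R$237.84 = R$343.78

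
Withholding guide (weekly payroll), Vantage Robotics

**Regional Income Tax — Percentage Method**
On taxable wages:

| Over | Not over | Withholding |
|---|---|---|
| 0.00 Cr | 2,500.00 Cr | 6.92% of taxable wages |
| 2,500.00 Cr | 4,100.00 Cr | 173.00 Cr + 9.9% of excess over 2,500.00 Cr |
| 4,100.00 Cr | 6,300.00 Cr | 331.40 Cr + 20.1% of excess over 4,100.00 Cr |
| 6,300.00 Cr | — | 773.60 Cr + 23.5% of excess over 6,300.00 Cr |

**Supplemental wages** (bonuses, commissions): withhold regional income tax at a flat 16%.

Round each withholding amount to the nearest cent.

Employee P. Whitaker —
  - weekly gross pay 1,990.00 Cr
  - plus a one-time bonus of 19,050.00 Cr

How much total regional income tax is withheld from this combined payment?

3,185.71 Cr

Regional Income Tax: taxable = 1,990.00 Cr
  6.92% × 1,990.00 Cr = 137.71 Cr
Supplemental (16% flat on bonus): 16% × 19,050.00 Cr = 3,048.00 Cr
Total regional income tax: 137.71 Cr + 3,048.00 Cr = 3,185.71 Cr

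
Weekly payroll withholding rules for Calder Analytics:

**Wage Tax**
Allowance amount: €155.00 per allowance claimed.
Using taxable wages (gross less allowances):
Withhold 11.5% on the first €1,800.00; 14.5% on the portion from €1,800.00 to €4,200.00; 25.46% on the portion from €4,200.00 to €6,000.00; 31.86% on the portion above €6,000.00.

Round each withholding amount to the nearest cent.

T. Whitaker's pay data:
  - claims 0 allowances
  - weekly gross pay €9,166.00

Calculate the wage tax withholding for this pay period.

Wage Tax: taxable = €9,166.00
  €1,013.28 + 31.86% × (€9,166.00 − €6,000.00) = €1,013.28 + 31.86% × €3,166.00 = €2,021.97

€2,021.97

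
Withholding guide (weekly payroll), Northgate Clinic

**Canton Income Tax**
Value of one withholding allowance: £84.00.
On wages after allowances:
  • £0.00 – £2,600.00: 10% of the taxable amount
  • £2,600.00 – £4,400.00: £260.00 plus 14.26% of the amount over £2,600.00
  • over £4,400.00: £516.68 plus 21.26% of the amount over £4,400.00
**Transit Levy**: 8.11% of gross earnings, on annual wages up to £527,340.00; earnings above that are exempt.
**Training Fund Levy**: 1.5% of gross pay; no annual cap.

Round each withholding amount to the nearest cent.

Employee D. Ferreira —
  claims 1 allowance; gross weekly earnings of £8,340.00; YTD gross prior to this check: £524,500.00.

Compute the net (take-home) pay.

Canton Income Tax: taxable = £8,340.00 − 1×£84.00 = £8,256.00
  £516.68 + 21.26% × (£8,256.00 − £4,400.00) = £516.68 + 21.26% × £3,856.00 = £1,336.47
Transit Levy: cap £527,340.00 − YTD £524,500.00 = £2,840.00 subject; 8.11% × £2,840.00 = £230.32
Training Fund Levy: 1.5% × £8,340.00 = £125.10
Total withheld: £1,336.47 + £230.32 + £125.10 = £1,691.89
Net pay: £8,340.00 − £1,691.89 = £6,648.11

£6,648.11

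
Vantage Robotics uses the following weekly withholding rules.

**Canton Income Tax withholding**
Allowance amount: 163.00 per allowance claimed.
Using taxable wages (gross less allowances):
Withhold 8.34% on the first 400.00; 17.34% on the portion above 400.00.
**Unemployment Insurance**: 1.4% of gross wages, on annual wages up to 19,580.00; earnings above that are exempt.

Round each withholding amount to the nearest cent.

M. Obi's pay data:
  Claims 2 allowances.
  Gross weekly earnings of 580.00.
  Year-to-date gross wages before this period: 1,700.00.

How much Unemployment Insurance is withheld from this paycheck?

8.12

Unemployment Insurance: 1.4% × 580.00 = 8.12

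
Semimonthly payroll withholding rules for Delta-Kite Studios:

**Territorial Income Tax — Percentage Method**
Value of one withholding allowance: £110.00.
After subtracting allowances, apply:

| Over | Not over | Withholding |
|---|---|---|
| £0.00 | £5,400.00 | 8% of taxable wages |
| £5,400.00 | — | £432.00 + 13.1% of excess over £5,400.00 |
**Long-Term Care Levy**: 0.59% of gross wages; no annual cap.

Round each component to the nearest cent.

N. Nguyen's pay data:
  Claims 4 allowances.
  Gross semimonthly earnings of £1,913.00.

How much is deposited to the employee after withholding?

£1,783.87

Territorial Income Tax: taxable = £1,913.00 − 4×£110.00 = £1,473.00
  8% × £1,473.00 = £117.84
Long-Term Care Levy: 0.59% × £1,913.00 = £11.29
Total withheld: £117.84 + £11.29 = £129.13
Net pay: £1,913.00 − £129.13 = £1,783.87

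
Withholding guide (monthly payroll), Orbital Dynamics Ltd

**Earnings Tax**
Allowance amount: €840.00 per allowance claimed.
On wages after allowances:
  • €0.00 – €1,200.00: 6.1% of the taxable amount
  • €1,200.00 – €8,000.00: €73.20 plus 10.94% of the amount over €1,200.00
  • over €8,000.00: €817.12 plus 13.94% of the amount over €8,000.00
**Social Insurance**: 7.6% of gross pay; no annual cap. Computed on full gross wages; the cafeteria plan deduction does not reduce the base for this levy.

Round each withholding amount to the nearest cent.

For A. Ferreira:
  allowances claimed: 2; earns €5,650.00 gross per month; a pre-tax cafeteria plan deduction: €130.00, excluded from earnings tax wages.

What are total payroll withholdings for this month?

€791.42

Earnings Tax: taxable = €5,650.00 − €130.00 − 2×€840.00 = €3,840.00
  €73.20 + 10.94% × (€3,840.00 − €1,200.00) = €73.20 + 10.94% × €2,640.00 = €362.02
Social Insurance: 7.6% × €5,650.00 = €429.40
Total: €362.02 + €429.40 = €791.42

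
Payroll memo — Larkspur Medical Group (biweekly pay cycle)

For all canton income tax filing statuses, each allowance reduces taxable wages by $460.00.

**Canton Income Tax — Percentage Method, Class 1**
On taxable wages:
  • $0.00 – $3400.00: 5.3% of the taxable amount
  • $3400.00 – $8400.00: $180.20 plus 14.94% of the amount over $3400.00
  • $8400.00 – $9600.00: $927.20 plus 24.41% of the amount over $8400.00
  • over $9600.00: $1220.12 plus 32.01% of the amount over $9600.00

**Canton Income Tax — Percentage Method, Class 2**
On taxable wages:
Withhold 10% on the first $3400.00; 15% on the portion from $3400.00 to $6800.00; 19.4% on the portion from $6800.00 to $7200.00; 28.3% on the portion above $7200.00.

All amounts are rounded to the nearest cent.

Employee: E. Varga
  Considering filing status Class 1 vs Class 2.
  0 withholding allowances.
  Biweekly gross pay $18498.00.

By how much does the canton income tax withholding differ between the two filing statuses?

Canton Income Tax (Class 1): taxable = $18498.00
  $1220.12 + 32.01% × ($18498.00 − $9600.00) = $1220.12 + 32.01% × $8898.00 = $4068.37
Canton Income Tax (Class 2): taxable = $18498.00
  $927.60 + 28.3% × ($18498.00 − $7200.00) = $927.60 + 28.3% × $11298.00 = $4124.93
Difference: |$4068.37 − $4124.93| = $56.56 (higher under Class 2)

$56.56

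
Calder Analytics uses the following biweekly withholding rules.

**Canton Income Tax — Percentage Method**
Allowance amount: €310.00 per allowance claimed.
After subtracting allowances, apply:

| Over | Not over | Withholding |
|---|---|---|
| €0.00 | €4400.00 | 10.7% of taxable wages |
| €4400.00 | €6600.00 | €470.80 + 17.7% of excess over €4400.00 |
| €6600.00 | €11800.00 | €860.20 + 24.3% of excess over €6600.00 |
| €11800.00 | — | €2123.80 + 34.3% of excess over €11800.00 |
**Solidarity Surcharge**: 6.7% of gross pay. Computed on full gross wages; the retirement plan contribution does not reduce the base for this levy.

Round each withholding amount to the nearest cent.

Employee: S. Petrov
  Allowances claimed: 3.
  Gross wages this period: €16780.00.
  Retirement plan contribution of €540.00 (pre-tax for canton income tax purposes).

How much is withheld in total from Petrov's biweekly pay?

Canton Income Tax: taxable = €16780.00 − €540.00 − 3×€310.00 = €15310.00
  €2123.80 + 34.3% × (€15310.00 − €11800.00) = €2123.80 + 34.3% × €3510.00 = €3327.73
Solidarity Surcharge: 6.7% × €16780.00 = €1124.26
Total: €3327.73 + €1124.26 = €4451.99

€4451.99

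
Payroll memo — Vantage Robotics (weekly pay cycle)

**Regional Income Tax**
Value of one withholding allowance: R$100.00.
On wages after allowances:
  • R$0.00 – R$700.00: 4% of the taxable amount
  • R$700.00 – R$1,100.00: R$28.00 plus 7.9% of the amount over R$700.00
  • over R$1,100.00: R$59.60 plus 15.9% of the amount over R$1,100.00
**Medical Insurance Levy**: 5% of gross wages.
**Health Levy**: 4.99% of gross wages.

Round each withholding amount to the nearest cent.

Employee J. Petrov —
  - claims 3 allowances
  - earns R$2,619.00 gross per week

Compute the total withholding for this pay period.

R$515.06

Regional Income Tax: taxable = R$2,619.00 − 3×R$100.00 = R$2,319.00
  R$59.60 + 15.9% × (R$2,319.00 − R$1,100.00) = R$59.60 + 15.9% × R$1,219.00 = R$253.42
Medical Insurance Levy: 5% × R$2,619.00 = R$130.95
Health Levy: 4.99% × R$2,619.00 = R$130.69
Total: R$253.42 + R$130.95 + R$130.69 = R$515.06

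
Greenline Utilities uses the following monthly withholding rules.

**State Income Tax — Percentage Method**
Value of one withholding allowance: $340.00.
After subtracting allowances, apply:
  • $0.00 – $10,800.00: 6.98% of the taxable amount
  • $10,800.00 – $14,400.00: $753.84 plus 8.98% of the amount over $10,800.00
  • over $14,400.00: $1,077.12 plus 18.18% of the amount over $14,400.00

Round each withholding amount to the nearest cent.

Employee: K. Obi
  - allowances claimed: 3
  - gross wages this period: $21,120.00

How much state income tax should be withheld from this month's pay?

State Income Tax: taxable = $21,120.00 − 3×$340.00 = $20,100.00
  $1,077.12 + 18.18% × ($20,100.00 − $14,400.00) = $1,077.12 + 18.18% × $5,700.00 = $2,113.38

$2,113.38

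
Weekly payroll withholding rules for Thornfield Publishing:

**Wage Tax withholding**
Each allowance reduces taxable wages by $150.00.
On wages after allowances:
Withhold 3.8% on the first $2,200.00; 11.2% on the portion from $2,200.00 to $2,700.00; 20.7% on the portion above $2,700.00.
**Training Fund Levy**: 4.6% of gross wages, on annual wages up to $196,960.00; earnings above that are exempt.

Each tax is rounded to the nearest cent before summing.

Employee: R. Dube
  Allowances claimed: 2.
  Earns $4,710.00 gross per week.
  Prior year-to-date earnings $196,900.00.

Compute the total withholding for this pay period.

$496.33

Wage Tax: taxable = $4,710.00 − 2×$150.00 = $4,410.00
  $139.60 + 20.7% × ($4,410.00 − $2,700.00) = $139.60 + 20.7% × $1,710.00 = $493.57
Training Fund Levy: cap $196,960.00 − YTD $196,900.00 = $60.00 subject; 4.6% × $60.00 = $2.76
Total: $493.57 + $2.76 = $496.33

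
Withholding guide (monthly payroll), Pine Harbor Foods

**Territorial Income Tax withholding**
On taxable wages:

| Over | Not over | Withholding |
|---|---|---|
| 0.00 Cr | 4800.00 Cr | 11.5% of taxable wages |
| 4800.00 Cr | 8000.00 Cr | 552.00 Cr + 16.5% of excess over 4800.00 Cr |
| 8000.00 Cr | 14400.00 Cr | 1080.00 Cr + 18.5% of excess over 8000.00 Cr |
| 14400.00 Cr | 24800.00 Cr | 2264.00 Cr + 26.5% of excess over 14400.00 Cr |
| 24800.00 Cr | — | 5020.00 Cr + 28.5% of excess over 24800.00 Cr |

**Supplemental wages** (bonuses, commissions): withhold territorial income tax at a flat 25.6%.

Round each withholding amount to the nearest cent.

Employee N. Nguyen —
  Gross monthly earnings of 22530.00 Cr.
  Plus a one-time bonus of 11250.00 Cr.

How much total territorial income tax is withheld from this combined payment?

7298.45 Cr

Territorial Income Tax: taxable = 22530.00 Cr
  2264.00 Cr + 26.5% × (22530.00 Cr − 14400.00 Cr) = 2264.00 Cr + 26.5% × 8130.00 Cr = 4418.45 Cr
Supplemental (25.6% flat on bonus): 25.6% × 11250.00 Cr = 2880.00 Cr
Total territorial income tax: 4418.45 Cr + 2880.00 Cr = 7298.45 Cr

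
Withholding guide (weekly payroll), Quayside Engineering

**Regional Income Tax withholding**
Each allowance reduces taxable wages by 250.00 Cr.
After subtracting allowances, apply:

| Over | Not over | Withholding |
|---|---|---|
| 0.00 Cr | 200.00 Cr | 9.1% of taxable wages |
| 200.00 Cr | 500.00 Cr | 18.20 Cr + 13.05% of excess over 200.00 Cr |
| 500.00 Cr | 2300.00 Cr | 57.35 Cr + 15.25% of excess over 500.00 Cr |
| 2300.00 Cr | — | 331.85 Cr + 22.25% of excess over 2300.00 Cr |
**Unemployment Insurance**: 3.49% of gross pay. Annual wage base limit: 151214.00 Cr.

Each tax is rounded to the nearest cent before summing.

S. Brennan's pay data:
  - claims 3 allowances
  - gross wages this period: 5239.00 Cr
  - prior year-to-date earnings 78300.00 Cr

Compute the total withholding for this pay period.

Regional Income Tax: taxable = 5239.00 Cr − 3×250.00 Cr = 4489.00 Cr
  331.85 Cr + 22.25% × (4489.00 Cr − 2300.00 Cr) = 331.85 Cr + 22.25% × 2189.00 Cr = 818.90 Cr
Unemployment Insurance: 3.49% × 5239.00 Cr = 182.84 Cr
Total: 818.90 Cr + 182.84 Cr = 1001.74 Cr

1001.74 Cr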